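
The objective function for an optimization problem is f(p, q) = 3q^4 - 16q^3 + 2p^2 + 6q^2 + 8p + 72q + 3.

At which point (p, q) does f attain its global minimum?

(-2, -1)

f(p,q) separates as A(p) + B(q) + 3, so its minimum is min A + min B + 3.
A'(p) = 4p + 8 vanishes at p ∈ {-2}; B'(q) = 12(q - 3)(q - 2)(q + 1) vanishes at q ∈ {-1, 2, 3}.
Local minima of A (where A''>0): A(-2)=-8. Local minima of B: B(-1)=-47, B(3)=81.
So the global minimum of f is A(-2) + B(-1) + 3 = -8 − 47 + 3 = -52, attained at (-2, -1).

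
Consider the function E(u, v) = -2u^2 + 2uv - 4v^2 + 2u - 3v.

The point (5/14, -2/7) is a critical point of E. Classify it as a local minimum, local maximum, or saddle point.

local maximum

The Hessian of E is constant: H = [[-4, 2], [2, -8]].
det(H) = (-4)·(-8) − 2² = 28.
det(H) > 0 and tr(H) = -12 < 0, so H is negative definite and the point is a local maximum.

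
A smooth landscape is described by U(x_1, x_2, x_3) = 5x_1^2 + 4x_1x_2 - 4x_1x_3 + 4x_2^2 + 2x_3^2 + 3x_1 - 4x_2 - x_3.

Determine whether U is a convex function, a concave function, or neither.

U is quadratic, so its Hessian is the constant matrix H = [[10, 4, -4], [4, 8, 0], [-4, 0, 4]].
Leading principal minors: 10, 64, 128.
All positive ⇒ H ≻ 0 ⇒ convex.

convex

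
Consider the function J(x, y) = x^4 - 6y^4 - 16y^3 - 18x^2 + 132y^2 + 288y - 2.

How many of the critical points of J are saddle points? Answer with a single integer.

5

J separates as a function of x plus a function of y, so ∇J=0 decouples.
∂J/∂x = 4x(x - 3)(x + 3) = 0 at x ∈ {-3, 0, 3}; ∂J/∂y = -24(y - 3)(y + 1)(y + 4) = 0 at y ∈ {-4, -1, 3}.
The Hessian is diagonal: diag(J_xx, J_yy). Second derivatives: J_xx(-3)=72, J_xx(0)=-36, J_xx(3)=72; J_yy(-4)=-504, J_yy(-1)=288, J_yy(3)=-672.
Saddle points occur where the two diagonal entries have opposite signs: (-3, -4), (-3, 3), (0, -1), (3, -4), (3, 3). Count: 5.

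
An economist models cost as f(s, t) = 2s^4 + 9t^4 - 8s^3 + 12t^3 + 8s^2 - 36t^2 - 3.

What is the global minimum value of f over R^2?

-99

f(s,t) separates as P(s) + Q(t) − 3, so its minimum is min P + min Q − 3.
P'(s) = 8s(s - 2)(s - 1) vanishes at s ∈ {0, 1, 2}; Q'(t) = 36t(t - 1)(t + 2) vanishes at t ∈ {-2, 0, 1}.
Local minima of P (where P''>0): P(0)=0, P(2)=0. Local minima of Q: Q(-2)=-96, Q(1)=-15.
So the global minimum of f is P(0) + Q(-2) − 3 = 0 − 96 − 3 = -99, attained at (0, -2).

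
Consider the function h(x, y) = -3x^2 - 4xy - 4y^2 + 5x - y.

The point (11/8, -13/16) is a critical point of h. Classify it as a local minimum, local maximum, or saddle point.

local maximum

The Hessian of h is constant: H = [[-6, -4], [-4, -8]].
det(H) = (-6)·(-8) − (-4)² = 32.
det(H) > 0 and tr(H) = -14 < 0, so H is negative definite and the point is a local maximum.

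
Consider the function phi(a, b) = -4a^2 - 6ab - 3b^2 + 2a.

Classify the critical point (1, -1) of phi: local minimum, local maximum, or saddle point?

The Hessian of phi is constant: H = [[-8, -6], [-6, -6]].
det(H) = (-8)·(-6) − (-6)² = 12.
det(H) > 0 and tr(H) = -14 < 0, so H is negative definite and the point is a local maximum.

local maximum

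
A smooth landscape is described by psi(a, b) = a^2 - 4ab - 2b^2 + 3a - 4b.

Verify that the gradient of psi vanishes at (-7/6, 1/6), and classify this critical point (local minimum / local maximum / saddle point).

saddle point

∇psi = (2a - 4b + 3, -4a - 4b - 4); substituting (-7/6, 1/6) gives ∇psi = (0, 0), so (-7/6, 1/6) is indeed a critical point.
The Hessian of psi is constant: H = [[2, -4], [-4, -4]].
det(H) = 2·(-4) − (-4)² = -24.
Since det(H) < 0, H is indefinite and the critical point is a saddle point.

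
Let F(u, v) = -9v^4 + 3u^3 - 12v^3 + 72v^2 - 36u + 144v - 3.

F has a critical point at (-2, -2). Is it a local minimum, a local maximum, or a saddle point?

local maximum

The mixed partial ∂²F/∂u∂v is 0, so the Hessian at any point is diag(F_uu, F_vv) = diag(18u, 36(-3v^2 - 2v + 4)).
At (-2, -2): H = diag(-36, -144).
Both eigenvalues are negative, so H is negative definite: a local maximum.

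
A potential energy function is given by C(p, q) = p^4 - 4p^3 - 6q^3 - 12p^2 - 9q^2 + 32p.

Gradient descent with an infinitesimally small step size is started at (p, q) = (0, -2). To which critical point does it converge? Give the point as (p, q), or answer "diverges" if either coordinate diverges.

C is separable, so gradient descent decouples: p follows -∂C/∂p, q follows -∂C/∂q.
∂C/∂p = 4(p - 4)(p - 1)(p + 2); at p=0 this is 32, so p decreases.
∂C/∂q = -18q(q + 1); at q=-2 this is -36, so q increases.
p converges to its nearest critical value -2 (a local min of the p-part); q converges to -1. The iterate converges to (-2, -1).

(-2, -1)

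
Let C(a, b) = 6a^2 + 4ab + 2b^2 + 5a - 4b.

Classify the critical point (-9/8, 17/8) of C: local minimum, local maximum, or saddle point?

The Hessian of C is constant: H = [[12, 4], [4, 4]].
det(H) = 12·4 − 4² = 32.
det(H) > 0 and tr(H) = 16 > 0, so H is positive definite and the point is a local minimum.

local minimum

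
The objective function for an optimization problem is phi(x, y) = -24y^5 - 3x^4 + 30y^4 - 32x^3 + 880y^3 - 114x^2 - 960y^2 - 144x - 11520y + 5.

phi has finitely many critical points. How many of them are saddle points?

phi separates as a function of x plus a function of y, so ∇phi=0 decouples.
∂phi/∂x = -12(x + 1)(x + 3)(x + 4) = 0 at x ∈ {-4, -3, -1}; ∂phi/∂y = -120(y - 4)(y - 3)(y + 2)(y + 4) = 0 at y ∈ {-4, -2, 3, 4}.
The Hessian is diagonal: diag(phi_xx, phi_yy). Second derivatives: phi_xx(-4)=-36, phi_xx(-3)=24, phi_xx(-1)=-72; phi_yy(-4)=13440, phi_yy(-2)=-7200, phi_yy(3)=4200, phi_yy(4)=-5760.
Saddle points occur where the two diagonal entries have opposite signs: (-4, -4), (-4, 3), (-3, -2), (-3, 4), (-1, -4), (-1, 3). Count: 6.

6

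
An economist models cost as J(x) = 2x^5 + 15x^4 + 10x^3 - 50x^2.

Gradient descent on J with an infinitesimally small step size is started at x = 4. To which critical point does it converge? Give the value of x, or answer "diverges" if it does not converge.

1

J'(x) = 10x(x - 1)(x + 2)(x + 5), so J'(4) = 6480.
Gradient descent moves in the -J' direction, i.e. x is decreasing.
The nearest critical point in that direction is x = 1, where J'' = 180 > 0 (a local minimum). The iterate converges there.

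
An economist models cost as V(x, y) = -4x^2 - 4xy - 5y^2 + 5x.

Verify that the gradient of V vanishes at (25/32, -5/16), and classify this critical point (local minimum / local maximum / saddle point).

local maximum

∇V = (-8x - 4y + 5, -4x - 10y); substituting (25/32, -5/16) gives ∇V = (0, 0), so (25/32, -5/16) is indeed a critical point.
The Hessian of V is constant: H = [[-8, -4], [-4, -10]].
det(H) = (-8)·(-10) − (-4)² = 64.
det(H) > 0 and tr(H) = -18 < 0, so H is negative definite and the point is a local maximum.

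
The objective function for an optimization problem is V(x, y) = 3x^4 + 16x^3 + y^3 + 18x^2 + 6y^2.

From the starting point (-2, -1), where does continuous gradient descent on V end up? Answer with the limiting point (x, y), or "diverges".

V is separable, so gradient descent decouples: x follows -∂V/∂x, y follows -∂V/∂y.
∂V/∂x = 12x(x + 1)(x + 3); at x=-2 this is 24, so x decreases.
∂V/∂y = 3y(y + 4); at y=-1 this is -9, so y increases.
x converges to its nearest critical value -3 (a local min of the x-part); y converges to 0. The iterate converges to (-3, 0).

(-3, 0)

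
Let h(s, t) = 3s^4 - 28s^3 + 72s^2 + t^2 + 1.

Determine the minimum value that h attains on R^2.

1

h(s,t) separates as P(s) + Q(t) + 1, so its minimum is min P + min Q + 1.
P'(s) = 12s(s - 4)(s - 3) vanishes at s ∈ {0, 3, 4}; Q'(t) = 2t vanishes at t ∈ {0}.
Local minima of P (where P''>0): P(0)=0, P(4)=128. Local minima of Q: Q(0)=0.
So the global minimum of h is P(0) + Q(0) + 1 = 0 + 0 + 1 = 1, attained at (0, 0).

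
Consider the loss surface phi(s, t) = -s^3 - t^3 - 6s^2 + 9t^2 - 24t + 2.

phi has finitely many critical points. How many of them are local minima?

1

phi separates as a function of s plus a function of t, so ∇phi=0 decouples.
∂phi/∂s = -3s(s + 4) = 0 at s ∈ {-4, 0}; ∂phi/∂t = -3(t - 4)(t - 2) = 0 at t ∈ {2, 4}.
The Hessian is diagonal: diag(phi_ss, phi_tt). Second derivatives: phi_ss(-4)=12, phi_ss(0)=-12; phi_tt(2)=6, phi_tt(4)=-6.
Local minima occur where both diagonal entries positive: (-4, 2). Count: 1.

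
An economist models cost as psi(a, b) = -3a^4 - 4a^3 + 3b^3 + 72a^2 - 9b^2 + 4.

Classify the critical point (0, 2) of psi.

local minimum

The mixed partial ∂²psi/∂a∂b is 0, so the Hessian at any point is diag(psi_aa, psi_bb) = diag(12(-3a^2 - 2a + 12), 18(b - 1)).
At (0, 2): H = diag(144, 18).
Both eigenvalues are positive, so H is positive definite: a local minimum.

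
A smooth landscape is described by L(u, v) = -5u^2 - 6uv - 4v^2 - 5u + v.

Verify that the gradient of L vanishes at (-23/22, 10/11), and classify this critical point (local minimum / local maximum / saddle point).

∇L = (-10u - 6v - 5, -6u - 8v + 1); substituting (-23/22, 10/11) gives ∇L = (0, 0), so (-23/22, 10/11) is indeed a critical point.
The Hessian of L is constant: H = [[-10, -6], [-6, -8]].
det(H) = (-10)·(-8) − (-6)² = 44.
det(H) > 0 and tr(H) = -18 < 0, so H is negative definite and the point is a local maximum.

local maximum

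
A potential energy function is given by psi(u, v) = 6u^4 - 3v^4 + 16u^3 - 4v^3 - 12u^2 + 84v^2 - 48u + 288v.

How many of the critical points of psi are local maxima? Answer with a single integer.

2

psi separates as a function of u plus a function of v, so ∇psi=0 decouples.
∂psi/∂u = 24(u - 1)(u + 1)(u + 2) = 0 at u ∈ {-2, -1, 1}; ∂psi/∂v = -12(v - 4)(v + 2)(v + 3) = 0 at v ∈ {-3, -2, 4}.
The Hessian is diagonal: diag(psi_uu, psi_vv). Second derivatives: psi_uu(-2)=72, psi_uu(-1)=-48, psi_uu(1)=144; psi_vv(-3)=-84, psi_vv(-2)=72, psi_vv(4)=-504.
Local maxima occur where both diagonal entries negative: (-1, -3), (-1, 4). Count: 2.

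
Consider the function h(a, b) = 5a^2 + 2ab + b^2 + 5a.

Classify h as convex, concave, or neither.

h is quadratic, so its Hessian is the constant matrix H = [[10, 2], [2, 2]].
det(H) = 16, tr(H) = 12.
det(H) > 0 and tr(H) > 0, so H is positive definite everywhere: convex.

convex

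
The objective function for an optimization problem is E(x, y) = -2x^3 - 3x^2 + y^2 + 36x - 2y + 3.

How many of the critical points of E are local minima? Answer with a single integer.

1

E separates as a function of x plus a function of y, so ∇E=0 decouples.
∂E/∂x = -6(x - 2)(x + 3) = 0 at x ∈ {-3, 2}; ∂E/∂y = 2(y - 1) = 0 at y ∈ {1}.
The Hessian is diagonal: diag(E_xx, E_yy). Second derivatives: E_xx(-3)=30, E_xx(2)=-30; E_yy(1)=2.
Local minima occur where both diagonal entries positive: (-3, 1). Count: 1.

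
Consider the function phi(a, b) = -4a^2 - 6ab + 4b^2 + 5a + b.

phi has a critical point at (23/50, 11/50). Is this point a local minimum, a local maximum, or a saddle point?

The Hessian of phi is constant: H = [[-8, -6], [-6, 8]].
det(H) = (-8)·8 − (-6)² = -100.
Since det(H) < 0, H is indefinite and the critical point is a saddle point.

saddle point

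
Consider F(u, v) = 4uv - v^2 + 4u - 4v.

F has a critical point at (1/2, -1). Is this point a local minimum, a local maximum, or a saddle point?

The Hessian of F is constant: H = [[0, 4], [4, -2]].
det(H) = 0·(-2) − 4² = -16.
Since det(H) < 0, H is indefinite and the critical point is a saddle point.

saddle point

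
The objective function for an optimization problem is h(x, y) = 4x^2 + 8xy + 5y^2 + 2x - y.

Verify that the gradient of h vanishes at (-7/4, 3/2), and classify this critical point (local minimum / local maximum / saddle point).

∇h = (8x + 8y + 2, 8x + 10y - 1); substituting (-7/4, 3/2) gives ∇h = (0, 0), so (-7/4, 3/2) is indeed a critical point.
The Hessian of h is constant: H = [[8, 8], [8, 10]].
det(H) = 8·10 − 8² = 16.
det(H) > 0 and tr(H) = 18 > 0, so H is positive definite and the point is a local minimum.

local minimum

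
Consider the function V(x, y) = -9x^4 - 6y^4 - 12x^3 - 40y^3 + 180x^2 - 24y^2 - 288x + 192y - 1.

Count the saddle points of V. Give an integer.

4

V separates as a function of x plus a function of y, so ∇V=0 decouples.
∂V/∂x = -36(x - 2)(x - 1)(x + 4) = 0 at x ∈ {-4, 1, 2}; ∂V/∂y = -24(y - 1)(y + 2)(y + 4) = 0 at y ∈ {-4, -2, 1}.
The Hessian is diagonal: diag(V_xx, V_yy). Second derivatives: V_xx(-4)=-1080, V_xx(1)=180, V_xx(2)=-216; V_yy(-4)=-240, V_yy(-2)=144, V_yy(1)=-360.
Saddle points occur where the two diagonal entries have opposite signs: (-4, -2), (1, -4), (1, 1), (2, -2). Count: 4.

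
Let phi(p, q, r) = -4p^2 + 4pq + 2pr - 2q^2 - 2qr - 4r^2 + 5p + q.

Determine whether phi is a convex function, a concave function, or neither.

phi is quadratic, so its Hessian is the constant matrix H = [[-8, 4, 2], [4, -4, -2], [2, -2, -8]].
Leading principal minors: -8, 16, -112.
Signs alternate −, +, − ⇒ H ≺ 0 ⇒ concave.

concave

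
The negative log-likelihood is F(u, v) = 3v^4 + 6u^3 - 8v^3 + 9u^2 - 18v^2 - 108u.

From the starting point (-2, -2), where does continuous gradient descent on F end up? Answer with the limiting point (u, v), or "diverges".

(2, -1)

F is separable, so gradient descent decouples: u follows -∂F/∂u, v follows -∂F/∂v.
∂F/∂u = 18(u - 2)(u + 3); at u=-2 this is -72, so u increases.
∂F/∂v = 12v(v - 3)(v + 1); at v=-2 this is -120, so v increases.
u converges to its nearest critical value 2 (a local min of the u-part); v converges to -1. The iterate converges to (2, -1).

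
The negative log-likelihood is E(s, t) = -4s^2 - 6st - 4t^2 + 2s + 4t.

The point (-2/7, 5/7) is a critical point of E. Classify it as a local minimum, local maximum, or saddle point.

local maximum

The Hessian of E is constant: H = [[-8, -6], [-6, -8]].
det(H) = (-8)·(-8) − (-6)² = 28.
det(H) > 0 and tr(H) = -16 < 0, so H is negative definite and the point is a local maximum.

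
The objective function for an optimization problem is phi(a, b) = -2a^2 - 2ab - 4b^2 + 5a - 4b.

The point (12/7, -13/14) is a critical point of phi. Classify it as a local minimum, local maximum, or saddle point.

local maximum

The Hessian of phi is constant: H = [[-4, -2], [-2, -8]].
det(H) = (-4)·(-8) − (-2)² = 28.
det(H) > 0 and tr(H) = -12 < 0, so H is negative definite and the point is a local maximum.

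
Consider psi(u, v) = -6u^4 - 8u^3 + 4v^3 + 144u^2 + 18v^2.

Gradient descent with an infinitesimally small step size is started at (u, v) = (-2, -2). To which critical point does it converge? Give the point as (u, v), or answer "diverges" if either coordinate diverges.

(0, 0)

psi is separable, so gradient descent decouples: u follows -∂psi/∂u, v follows -∂psi/∂v.
∂psi/∂u = -24u(u - 3)(u + 4); at u=-2 this is -480, so u increases.
∂psi/∂v = 12v(v + 3); at v=-2 this is -24, so v increases.
u converges to its nearest critical value 0 (a local min of the u-part); v converges to 0. The iterate converges to (0, 0).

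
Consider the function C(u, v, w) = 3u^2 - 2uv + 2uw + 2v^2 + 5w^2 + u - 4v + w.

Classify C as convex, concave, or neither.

convex

C is quadratic, so its Hessian is the constant matrix H = [[6, -2, 2], [-2, 4, 0], [2, 0, 10]].
Leading principal minors: 6, 20, 184.
All positive ⇒ H ≻ 0 ⇒ convex.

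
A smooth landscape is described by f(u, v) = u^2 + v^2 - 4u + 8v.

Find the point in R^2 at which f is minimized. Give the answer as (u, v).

(2, -4)

f(u,v) separates as P(u) + Q(v), so its minimum is min P + min Q.
P'(u) = 2u - 4 vanishes at u ∈ {2}; Q'(v) = 2v + 8 vanishes at v ∈ {-4}.
Local minima of P (where P''>0): P(2)=-4. Local minima of Q: Q(-4)=-16.
So the global minimum of f is P(2) + Q(-4) = -4 − 16 = -20, attained at (2, -4).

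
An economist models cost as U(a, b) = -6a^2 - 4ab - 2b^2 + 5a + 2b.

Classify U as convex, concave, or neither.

U is quadratic, so its Hessian is the constant matrix H = [[-12, -4], [-4, -4]].
det(H) = 32, tr(H) = -16.
det(H) > 0 and tr(H) < 0, so H is negative definite everywhere: concave.

concave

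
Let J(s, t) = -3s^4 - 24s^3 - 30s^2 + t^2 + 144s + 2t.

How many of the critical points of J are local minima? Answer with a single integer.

1

J separates as a function of s plus a function of t, so ∇J=0 decouples.
∂J/∂s = -12(s - 1)(s + 3)(s + 4) = 0 at s ∈ {-4, -3, 1}; ∂J/∂t = 2(t + 1) = 0 at t ∈ {-1}.
The Hessian is diagonal: diag(J_ss, J_tt). Second derivatives: J_ss(-4)=-60, J_ss(-3)=48, J_ss(1)=-240; J_tt(-1)=2.
Local minima occur where both diagonal entries positive: (-3, -1). Count: 1.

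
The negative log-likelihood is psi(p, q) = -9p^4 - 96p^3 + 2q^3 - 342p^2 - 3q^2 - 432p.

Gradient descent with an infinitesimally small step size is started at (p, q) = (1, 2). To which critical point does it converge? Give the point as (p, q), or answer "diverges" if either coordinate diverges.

diverges

psi is separable, so gradient descent decouples: p follows -∂psi/∂p, q follows -∂psi/∂q.
∂psi/∂p = -36(p + 1)(p + 3)(p + 4); at p=1 this is -1440, so p increases.
∂psi/∂q = 6q(q - 1); at q=2 this is 12, so q decreases.
The p-coordinate has no critical point in that direction and runs off to infinity.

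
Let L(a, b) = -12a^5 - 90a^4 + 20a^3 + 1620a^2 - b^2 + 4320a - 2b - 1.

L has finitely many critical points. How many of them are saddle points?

L separates as a function of a plus a function of b, so ∇L=0 decouples.
∂L/∂a = -60(a - 3)(a + 2)(a + 3)(a + 4) = 0 at a ∈ {-4, -3, -2, 3}; ∂L/∂b = -2(b + 1) = 0 at b ∈ {-1}.
The Hessian is diagonal: diag(L_aa, L_bb). Second derivatives: L_aa(-4)=840, L_aa(-3)=-360, L_aa(-2)=600, L_aa(3)=-12600; L_bb(-1)=-2.
Saddle points occur where the two diagonal entries have opposite signs: (-4, -1), (-2, -1). Count: 2.

2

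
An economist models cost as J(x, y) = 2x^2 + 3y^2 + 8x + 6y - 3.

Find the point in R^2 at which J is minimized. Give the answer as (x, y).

J(x,y) separates as P(x) + Q(y) − 3, so its minimum is min P + min Q − 3.
P'(x) = 4x + 8 vanishes at x ∈ {-2}; Q'(y) = 6y + 6 vanishes at y ∈ {-1}.
Local minima of P (where P''>0): P(-2)=-8. Local minima of Q: Q(-1)=-3.
So the global minimum of J is P(-2) + Q(-1) − 3 = -8 − 3 − 3 = -14, attained at (-2, -1).

(-2, -1)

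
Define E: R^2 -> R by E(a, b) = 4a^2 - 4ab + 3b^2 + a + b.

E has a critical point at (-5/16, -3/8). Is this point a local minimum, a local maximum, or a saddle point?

The Hessian of E is constant: H = [[8, -4], [-4, 6]].
det(H) = 8·6 − (-4)² = 32.
det(H) > 0 and tr(H) = 14 > 0, so H is positive definite and the point is a local minimum.

local minimum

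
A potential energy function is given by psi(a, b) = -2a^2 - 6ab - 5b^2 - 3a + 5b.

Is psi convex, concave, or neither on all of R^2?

concave

psi is quadratic, so its Hessian is the constant matrix H = [[-4, -6], [-6, -10]].
det(H) = 4, tr(H) = -14.
det(H) > 0 and tr(H) < 0, so H is negative definite everywhere: concave.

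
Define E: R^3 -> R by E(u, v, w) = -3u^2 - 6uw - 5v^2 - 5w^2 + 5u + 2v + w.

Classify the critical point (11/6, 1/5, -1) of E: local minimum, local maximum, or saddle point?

The Hessian is constant: H = [[-6, 0, -6], [0, -10, 0], [-6, 0, -10]].
Leading principal minors: Δ₁ = -6, Δ₂ = 60, Δ₃ = -240.
The minors alternate sign starting negative (−, +, −), so H is negative definite: a local maximum.

local maximum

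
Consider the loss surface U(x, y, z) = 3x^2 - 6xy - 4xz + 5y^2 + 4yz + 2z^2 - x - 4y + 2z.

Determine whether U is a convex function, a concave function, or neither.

convex

U is quadratic, so its Hessian is the constant matrix H = [[6, -6, -4], [-6, 10, 4], [-4, 4, 4]].
Leading principal minors: 6, 24, 32.
All positive ⇒ H ≻ 0 ⇒ convex.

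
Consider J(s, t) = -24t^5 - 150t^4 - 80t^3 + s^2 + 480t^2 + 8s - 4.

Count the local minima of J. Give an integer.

J separates as a function of s plus a function of t, so ∇J=0 decouples.
∂J/∂s = 2(s + 4) = 0 at s ∈ {-4}; ∂J/∂t = -120t(t - 1)(t + 2)(t + 4) = 0 at t ∈ {-4, -2, 0, 1}.
The Hessian is diagonal: diag(J_ss, J_tt). Second derivatives: J_ss(-4)=2; J_tt(-4)=4800, J_tt(-2)=-1440, J_tt(0)=960, J_tt(1)=-1800.
Local minima occur where both diagonal entries positive: (-4, -4), (-4, 0). Count: 2.

2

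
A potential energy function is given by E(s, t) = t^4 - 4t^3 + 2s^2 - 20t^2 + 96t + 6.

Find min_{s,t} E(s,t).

-273

E(s,t) separates as P(s) + Q(t) + 6, so its minimum is min P + min Q + 6.
P'(s) = 4s vanishes at s ∈ {0}; Q'(t) = 4(t - 4)(t - 2)(t + 3) vanishes at t ∈ {-3, 2, 4}.
Local minima of P (where P''>0): P(0)=0. Local minima of Q: Q(-3)=-279, Q(4)=64.
So the global minimum of E is P(0) + Q(-3) + 6 = 0 − 279 + 6 = -273, attained at (0, -3).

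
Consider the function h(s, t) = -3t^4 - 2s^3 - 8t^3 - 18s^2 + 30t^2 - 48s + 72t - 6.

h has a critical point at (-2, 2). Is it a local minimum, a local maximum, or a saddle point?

local maximum

The mixed partial ∂²h/∂s∂t is 0, so the Hessian at any point is diag(h_ss, h_tt) = diag(-12(s + 3), 12(-3t^2 - 4t + 5)).
At (-2, 2): H = diag(-12, -180).
Both eigenvalues are negative, so H is negative definite: a local maximum.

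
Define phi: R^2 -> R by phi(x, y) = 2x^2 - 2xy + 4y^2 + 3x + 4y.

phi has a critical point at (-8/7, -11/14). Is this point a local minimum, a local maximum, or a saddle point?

local minimum

The Hessian of phi is constant: H = [[4, -2], [-2, 8]].
det(H) = 4·8 − (-2)² = 28.
det(H) > 0 and tr(H) = 12 > 0, so H is positive definite and the point is a local minimum.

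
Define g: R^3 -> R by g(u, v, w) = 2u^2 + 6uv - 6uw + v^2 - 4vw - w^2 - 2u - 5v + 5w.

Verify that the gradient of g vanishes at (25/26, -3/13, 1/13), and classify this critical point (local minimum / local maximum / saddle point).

∇g = (4u + 6v - 6w - 2, 6u + 2v - 4w - 5, -6u - 4v - 2w + 5); substituting (25/26, -3/13, 1/13) gives ∇g = (0, 0, 0), so (25/26, -3/13, 1/13) is indeed a critical point.
The Hessian is constant: H = [[4, 6, -6], [6, 2, -4], [-6, -4, -2]].
Leading principal minors: Δ₁ = 4, Δ₂ = -28, Δ₃ = 208.
The minors fit neither the all-positive nor the alternating-sign pattern, so H is indefinite: a saddle point.

saddle point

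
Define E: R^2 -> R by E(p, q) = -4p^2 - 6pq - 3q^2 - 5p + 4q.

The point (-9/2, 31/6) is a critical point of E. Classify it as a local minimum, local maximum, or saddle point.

local maximum

The Hessian of E is constant: H = [[-8, -6], [-6, -6]].
det(H) = (-8)·(-6) − (-6)² = 12.
det(H) > 0 and tr(H) = -14 < 0, so H is negative definite and the point is a local maximum.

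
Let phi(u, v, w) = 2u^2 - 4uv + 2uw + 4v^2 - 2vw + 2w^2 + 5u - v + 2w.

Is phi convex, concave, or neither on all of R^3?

convex

phi is quadratic, so its Hessian is the constant matrix H = [[4, -4, 2], [-4, 8, -2], [2, -2, 4]].
Leading principal minors: 4, 16, 48.
All positive ⇒ H ≻ 0 ⇒ convex.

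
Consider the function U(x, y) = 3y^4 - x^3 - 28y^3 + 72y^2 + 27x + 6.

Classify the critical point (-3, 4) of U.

The mixed partial ∂²U/∂x∂y is 0, so the Hessian at any point is diag(U_xx, U_yy) = diag(-6x, 12(3y^2 - 14y + 12)).
At (-3, 4): H = diag(18, 48).
Both eigenvalues are positive, so H is positive definite: a local minimum.

local minimum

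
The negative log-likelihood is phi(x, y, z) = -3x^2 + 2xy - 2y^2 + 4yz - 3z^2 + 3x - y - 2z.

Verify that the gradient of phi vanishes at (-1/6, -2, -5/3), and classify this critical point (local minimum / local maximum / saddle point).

∇phi = (-6x + 2y + 3, 2x - 4y + 4z - 1, 4y - 6z - 2); substituting (-1/6, -2, -5/3) gives ∇phi = (0, 0, 0), so (-1/6, -2, -5/3) is indeed a critical point.
The Hessian is constant: H = [[-6, 2, 0], [2, -4, 4], [0, 4, -6]].
Leading principal minors: Δ₁ = -6, Δ₂ = 20, Δ₃ = -24.
The minors alternate sign starting negative (−, +, −), so H is negative definite: a local maximum.

local maximum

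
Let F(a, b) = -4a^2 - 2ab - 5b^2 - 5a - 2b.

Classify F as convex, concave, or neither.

concave

F is quadratic, so its Hessian is the constant matrix H = [[-8, -2], [-2, -10]].
det(H) = 76, tr(H) = -18.
det(H) > 0 and tr(H) < 0, so H is negative definite everywhere: concave.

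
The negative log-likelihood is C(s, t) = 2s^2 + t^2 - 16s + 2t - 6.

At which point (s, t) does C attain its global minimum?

C(s,t) separates as P(s) + Q(t) − 6, so its minimum is min P + min Q − 6.
P'(s) = 4s - 16 vanishes at s ∈ {4}; Q'(t) = 2(t + 1) vanishes at t ∈ {-1}.
Local minima of P (where P''>0): P(4)=-32. Local minima of Q: Q(-1)=-1.
So the global minimum of C is P(4) + Q(-1) − 6 = -32 − 1 − 6 = -39, attained at (4, -1).

(4, -1)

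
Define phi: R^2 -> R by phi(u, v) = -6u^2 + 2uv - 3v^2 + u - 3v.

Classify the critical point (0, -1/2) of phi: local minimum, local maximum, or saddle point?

The Hessian of phi is constant: H = [[-12, 2], [2, -6]].
det(H) = (-12)·(-6) − 2² = 68.
det(H) > 0 and tr(H) = -18 < 0, so H is negative definite and the point is a local maximum.

local maximum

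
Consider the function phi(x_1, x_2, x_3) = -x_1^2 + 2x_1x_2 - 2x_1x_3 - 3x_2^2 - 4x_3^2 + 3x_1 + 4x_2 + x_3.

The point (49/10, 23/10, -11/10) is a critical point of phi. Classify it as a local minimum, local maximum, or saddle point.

The Hessian is constant: H = [[-2, 2, -2], [2, -6, 0], [-2, 0, -8]].
Leading principal minors: Δ₁ = -2, Δ₂ = 8, Δ₃ = -40.
The minors alternate sign starting negative (−, +, −), so H is negative definite: a local maximum.

local maximum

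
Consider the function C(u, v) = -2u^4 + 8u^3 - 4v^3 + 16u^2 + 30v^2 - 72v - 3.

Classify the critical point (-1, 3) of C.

The mixed partial ∂²C/∂u∂v is 0, so the Hessian at any point is diag(C_uu, C_vv) = diag(8(-3u^2 + 6u + 4), 12(-2v + 5)).
At (-1, 3): H = diag(-40, -12).
Both eigenvalues are negative, so H is negative definite: a local maximum.

local maximum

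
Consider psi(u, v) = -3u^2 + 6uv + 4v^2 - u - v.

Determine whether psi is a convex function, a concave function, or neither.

psi is quadratic, so its Hessian is the constant matrix H = [[-6, 6], [6, 8]].
det(H) = -84, tr(H) = 2.
det(H) < 0, so H is indefinite: neither convex nor concave.

neither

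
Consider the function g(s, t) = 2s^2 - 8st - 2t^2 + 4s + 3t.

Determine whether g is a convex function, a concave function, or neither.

g is quadratic, so its Hessian is the constant matrix H = [[4, -8], [-8, -4]].
det(H) = -80, tr(H) = 0.
det(H) < 0, so H is indefinite: neither convex nor concave.

neither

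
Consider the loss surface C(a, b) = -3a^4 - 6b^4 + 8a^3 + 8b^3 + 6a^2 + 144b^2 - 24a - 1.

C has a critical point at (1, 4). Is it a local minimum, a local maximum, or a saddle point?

The mixed partial ∂²C/∂a∂b is 0, so the Hessian at any point is diag(C_aa, C_bb) = diag(12(-3a^2 + 4a + 1), 24(-3b^2 + 2b + 12)).
At (1, 4): H = diag(24, -672).
The eigenvalues have opposite signs, so H is indefinite: a saddle point.

saddle point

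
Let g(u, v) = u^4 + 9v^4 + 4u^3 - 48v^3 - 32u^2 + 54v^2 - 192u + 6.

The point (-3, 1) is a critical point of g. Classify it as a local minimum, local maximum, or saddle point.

local maximum

The mixed partial ∂²g/∂u∂v is 0, so the Hessian at any point is diag(g_uu, g_vv) = diag(4(3u^2 + 6u - 16), 36(3v^2 - 8v + 3)).
At (-3, 1): H = diag(-28, -72).
Both eigenvalues are negative, so H is negative definite: a local maximum.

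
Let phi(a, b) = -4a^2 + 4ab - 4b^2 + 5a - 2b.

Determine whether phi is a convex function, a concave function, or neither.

concave

phi is quadratic, so its Hessian is the constant matrix H = [[-8, 4], [4, -8]].
det(H) = 48, tr(H) = -16.
det(H) > 0 and tr(H) < 0, so H is negative definite everywhere: concave.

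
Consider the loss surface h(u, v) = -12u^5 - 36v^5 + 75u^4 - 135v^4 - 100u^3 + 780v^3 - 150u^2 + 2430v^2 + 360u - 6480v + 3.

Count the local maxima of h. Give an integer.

4

h separates as a function of u plus a function of v, so ∇h=0 decouples.
∂h/∂u = -60(u - 3)(u - 2)(u - 1)(u + 1) = 0 at u ∈ {-1, 1, 2, 3}; ∂h/∂v = -180(v - 3)(v - 1)(v + 3)(v + 4) = 0 at v ∈ {-4, -3, 1, 3}.
The Hessian is diagonal: diag(h_uu, h_vv). Second derivatives: h_uu(-1)=1440, h_uu(1)=-240, h_uu(2)=180, h_uu(3)=-480; h_vv(-4)=6300, h_vv(-3)=-4320, h_vv(1)=7200, h_vv(3)=-15120.
Local maxima occur where both diagonal entries negative: (1, -3), (1, 3), (3, -3), (3, 3). Count: 4.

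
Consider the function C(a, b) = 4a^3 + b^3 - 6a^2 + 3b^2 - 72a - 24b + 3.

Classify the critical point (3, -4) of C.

The mixed partial ∂²C/∂a∂b is 0, so the Hessian at any point is diag(C_aa, C_bb) = diag(12(2a - 1), 6(b + 1)).
At (3, -4): H = diag(60, -18).
The eigenvalues have opposite signs, so H is indefinite: a saddle point.

saddle point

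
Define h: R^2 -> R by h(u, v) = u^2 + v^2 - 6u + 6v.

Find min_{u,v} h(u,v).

h(u,v) separates as P(u) + Q(v), so its minimum is min P + min Q.
P'(u) = 2u - 6 vanishes at u ∈ {3}; Q'(v) = 2v + 6 vanishes at v ∈ {-3}.
Local minima of P (where P''>0): P(3)=-9. Local minima of Q: Q(-3)=-9.
So the global minimum of h is P(3) + Q(-3) = -9 − 9 = -18, attained at (3, -3).

-18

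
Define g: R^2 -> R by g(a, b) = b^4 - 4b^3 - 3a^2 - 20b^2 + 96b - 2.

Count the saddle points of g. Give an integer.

2

g separates as a function of a plus a function of b, so ∇g=0 decouples.
∂g/∂a = -6a = 0 at a ∈ {0}; ∂g/∂b = 4(b - 4)(b - 2)(b + 3) = 0 at b ∈ {-3, 2, 4}.
The Hessian is diagonal: diag(g_aa, g_bb). Second derivatives: g_aa(0)=-6; g_bb(-3)=140, g_bb(2)=-40, g_bb(4)=56.
Saddle points occur where the two diagonal entries have opposite signs: (0, -3), (0, 4). Count: 2.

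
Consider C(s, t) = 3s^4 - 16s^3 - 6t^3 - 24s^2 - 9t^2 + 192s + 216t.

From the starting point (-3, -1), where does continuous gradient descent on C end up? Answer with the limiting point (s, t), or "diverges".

C is separable, so gradient descent decouples: s follows -∂C/∂s, t follows -∂C/∂t.
∂C/∂s = 12(s - 4)(s - 2)(s + 2); at s=-3 this is -420, so s increases.
∂C/∂t = -18(t - 3)(t + 4); at t=-1 this is 216, so t decreases.
s converges to its nearest critical value -2 (a local min of the s-part); t converges to -4. The iterate converges to (-2, -4).

(-2, -4)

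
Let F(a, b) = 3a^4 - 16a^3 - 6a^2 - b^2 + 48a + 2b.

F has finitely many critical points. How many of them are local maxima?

F separates as a function of a plus a function of b, so ∇F=0 decouples.
∂F/∂a = 12(a - 4)(a - 1)(a + 1) = 0 at a ∈ {-1, 1, 4}; ∂F/∂b = -2(b - 1) = 0 at b ∈ {1}.
The Hessian is diagonal: diag(F_aa, F_bb). Second derivatives: F_aa(-1)=120, F_aa(1)=-72, F_aa(4)=180; F_bb(1)=-2.
Local maxima occur where both diagonal entries negative: (1, 1). Count: 1.

1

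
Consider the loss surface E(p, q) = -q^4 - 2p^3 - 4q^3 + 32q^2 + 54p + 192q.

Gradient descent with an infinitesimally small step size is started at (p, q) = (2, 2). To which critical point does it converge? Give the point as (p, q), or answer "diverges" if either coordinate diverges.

E is separable, so gradient descent decouples: p follows -∂E/∂p, q follows -∂E/∂q.
∂E/∂p = -6(p - 3)(p + 3); at p=2 this is 30, so p decreases.
∂E/∂q = -4(q - 4)(q + 3)(q + 4); at q=2 this is 240, so q decreases.
p converges to its nearest critical value -3 (a local min of the p-part); q converges to -3. The iterate converges to (-3, -3).

(-3, -3)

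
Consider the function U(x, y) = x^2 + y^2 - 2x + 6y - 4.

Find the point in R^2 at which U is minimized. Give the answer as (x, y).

U(x,y) separates as P(x) + Q(y) − 4, so its minimum is min P + min Q − 4.
P'(x) = 2x - 2 vanishes at x ∈ {1}; Q'(y) = 2y + 6 vanishes at y ∈ {-3}.
Local minima of P (where P''>0): P(1)=-1. Local minima of Q: Q(-3)=-9.
So the global minimum of U is P(1) + Q(-3) − 4 = -1 − 9 − 4 = -14, attained at (1, -3).

(1, -3)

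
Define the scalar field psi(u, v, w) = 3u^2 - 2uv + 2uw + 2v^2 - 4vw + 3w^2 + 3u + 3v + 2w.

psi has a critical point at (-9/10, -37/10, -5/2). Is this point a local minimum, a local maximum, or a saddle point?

The Hessian is constant: H = [[6, -2, 2], [-2, 4, -4], [2, -4, 6]].
Leading principal minors: Δ₁ = 6, Δ₂ = 20, Δ₃ = 40.
All leading minors are positive, so H is positive definite: a local minimum.

local minimum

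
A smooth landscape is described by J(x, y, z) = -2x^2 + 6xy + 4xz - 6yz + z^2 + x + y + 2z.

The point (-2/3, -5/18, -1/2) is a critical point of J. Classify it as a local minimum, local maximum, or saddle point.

saddle point

The Hessian is constant: H = [[-4, 6, 4], [6, 0, -6], [4, -6, 2]].
Leading principal minors: Δ₁ = -4, Δ₂ = -36, Δ₃ = -216.
The minors fit neither the all-positive nor the alternating-sign pattern, so H is indefinite: a saddle point.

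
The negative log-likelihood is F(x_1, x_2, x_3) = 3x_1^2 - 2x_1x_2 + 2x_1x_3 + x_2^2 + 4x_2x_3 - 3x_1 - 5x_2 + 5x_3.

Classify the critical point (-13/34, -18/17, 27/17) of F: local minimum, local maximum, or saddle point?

saddle point

The Hessian is constant: H = [[6, -2, 2], [-2, 2, 4], [2, 4, 0]].
Leading principal minors: Δ₁ = 6, Δ₂ = 8, Δ₃ = -136.
The minors fit neither the all-positive nor the alternating-sign pattern, so H is indefinite: a saddle point.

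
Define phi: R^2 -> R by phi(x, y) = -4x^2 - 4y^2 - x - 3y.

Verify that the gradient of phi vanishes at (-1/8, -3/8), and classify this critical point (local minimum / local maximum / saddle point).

∇phi = (-8x - 1, -8y - 3); substituting (-1/8, -3/8) gives ∇phi = (0, 0), so (-1/8, -3/8) is indeed a critical point.
The Hessian of phi is constant: H = [[-8, 0], [0, -8]].
det(H) = (-8)·(-8) − 0² = 64.
det(H) > 0 and tr(H) = -16 < 0, so H is negative definite and the point is a local maximum.

local maximum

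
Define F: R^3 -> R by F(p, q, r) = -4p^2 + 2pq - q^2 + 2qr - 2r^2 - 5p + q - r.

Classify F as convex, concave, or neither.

F is quadratic, so its Hessian is the constant matrix H = [[-8, 2, 0], [2, -2, 2], [0, 2, -4]].
Leading principal minors: -8, 12, -16.
Signs alternate −, +, − ⇒ H ≺ 0 ⇒ concave.

concave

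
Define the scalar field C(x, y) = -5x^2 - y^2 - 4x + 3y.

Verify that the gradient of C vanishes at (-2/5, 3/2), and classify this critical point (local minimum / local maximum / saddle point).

local maximum

∇C = (-10x - 4, -2y + 3); substituting (-2/5, 3/2) gives ∇C = (0, 0), so (-2/5, 3/2) is indeed a critical point.
The Hessian of C is constant: H = [[-10, 0], [0, -2]].
det(H) = (-10)·(-2) − 0² = 20.
det(H) > 0 and tr(H) = -12 < 0, so H is negative definite and the point is a local maximum.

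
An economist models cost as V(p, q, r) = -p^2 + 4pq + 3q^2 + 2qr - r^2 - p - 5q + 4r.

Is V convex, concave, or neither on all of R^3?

V is quadratic, so its Hessian is the constant matrix H = [[-2, 4, 0], [4, 6, 2], [0, 2, -2]].
Leading principal minors: -2, -28, 64.
Neither pattern holds ⇒ H is indefinite ⇒ neither convex nor concave.

neither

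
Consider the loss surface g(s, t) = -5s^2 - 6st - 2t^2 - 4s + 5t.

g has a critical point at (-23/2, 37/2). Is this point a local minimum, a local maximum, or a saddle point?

local maximum

The Hessian of g is constant: H = [[-10, -6], [-6, -4]].
det(H) = (-10)·(-4) − (-6)² = 4.
det(H) > 0 and tr(H) = -14 < 0, so H is negative definite and the point is a local maximum.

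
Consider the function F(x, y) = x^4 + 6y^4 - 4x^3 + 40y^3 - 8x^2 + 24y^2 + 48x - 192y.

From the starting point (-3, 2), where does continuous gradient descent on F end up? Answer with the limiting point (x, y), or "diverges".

F is separable, so gradient descent decouples: x follows -∂F/∂x, y follows -∂F/∂y.
∂F/∂x = 4(x - 3)(x - 2)(x + 2); at x=-3 this is -120, so x increases.
∂F/∂y = 24(y - 1)(y + 2)(y + 4); at y=2 this is 576, so y decreases.
x converges to its nearest critical value -2 (a local min of the x-part); y converges to 1. The iterate converges to (-2, 1).

(-2, 1)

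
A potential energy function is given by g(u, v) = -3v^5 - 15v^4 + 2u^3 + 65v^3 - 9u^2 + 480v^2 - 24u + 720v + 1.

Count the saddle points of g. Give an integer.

g separates as a function of u plus a function of v, so ∇g=0 decouples.
∂g/∂u = 6(u - 4)(u + 1) = 0 at u ∈ {-1, 4}; ∂g/∂v = -15(v - 4)(v + 1)(v + 3)(v + 4) = 0 at v ∈ {-4, -3, -1, 4}.
The Hessian is diagonal: diag(g_uu, g_vv). Second derivatives: g_uu(-1)=-30, g_uu(4)=30; g_vv(-4)=360, g_vv(-3)=-210, g_vv(-1)=450, g_vv(4)=-4200.
Saddle points occur where the two diagonal entries have opposite signs: (-1, -4), (-1, -1), (4, -3), (4, 4). Count: 4.

4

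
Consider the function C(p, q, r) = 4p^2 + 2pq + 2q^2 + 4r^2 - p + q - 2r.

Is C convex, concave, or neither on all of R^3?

C is quadratic, so its Hessian is the constant matrix H = [[8, 2, 0], [2, 4, 0], [0, 0, 8]].
Leading principal minors: 8, 28, 224.
All positive ⇒ H ≻ 0 ⇒ convex.

convex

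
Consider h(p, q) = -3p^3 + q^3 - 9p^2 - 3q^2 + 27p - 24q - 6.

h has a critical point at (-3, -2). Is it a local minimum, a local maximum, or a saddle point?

The mixed partial ∂²h/∂p∂q is 0, so the Hessian at any point is diag(h_pp, h_qq) = diag(-18(p + 1), 6(q - 1)).
At (-3, -2): H = diag(36, -18).
The eigenvalues have opposite signs, so H is indefinite: a saddle point.

saddle point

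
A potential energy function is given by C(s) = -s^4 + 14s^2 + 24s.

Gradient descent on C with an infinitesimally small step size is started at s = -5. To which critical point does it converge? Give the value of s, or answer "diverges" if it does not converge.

diverges

C'(s) = -4(s - 3)(s + 1)(s + 2), so C'(-5) = 384.
Gradient descent moves in the -C' direction, i.e. s is decreasing.
There is no critical point below s=-5, and C' keeps the same sign, so the iterate runs off to −∞.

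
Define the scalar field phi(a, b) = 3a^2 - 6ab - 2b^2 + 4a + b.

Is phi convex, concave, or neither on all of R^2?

neither

phi is quadratic, so its Hessian is the constant matrix H = [[6, -6], [-6, -4]].
det(H) = -60, tr(H) = 2.
det(H) < 0, so H is indefinite: neither convex nor concave.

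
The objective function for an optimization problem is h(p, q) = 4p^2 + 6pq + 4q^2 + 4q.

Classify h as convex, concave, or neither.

h is quadratic, so its Hessian is the constant matrix H = [[8, 6], [6, 8]].
det(H) = 28, tr(H) = 16.
det(H) > 0 and tr(H) > 0, so H is positive definite everywhere: convex.

convex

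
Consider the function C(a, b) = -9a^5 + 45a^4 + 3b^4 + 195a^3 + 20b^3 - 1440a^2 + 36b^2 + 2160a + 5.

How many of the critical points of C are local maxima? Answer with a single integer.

C separates as a function of a plus a function of b, so ∇C=0 decouples.
∂C/∂a = -45(a - 4)(a - 3)(a - 1)(a + 4) = 0 at a ∈ {-4, 1, 3, 4}; ∂C/∂b = 12b(b + 2)(b + 3) = 0 at b ∈ {-3, -2, 0}.
The Hessian is diagonal: diag(C_aa, C_bb). Second derivatives: C_aa(-4)=12600, C_aa(1)=-1350, C_aa(3)=630, C_aa(4)=-1080; C_bb(-3)=36, C_bb(-2)=-24, C_bb(0)=72.
Local maxima occur where both diagonal entries negative: (1, -2), (4, -2). Count: 2.

2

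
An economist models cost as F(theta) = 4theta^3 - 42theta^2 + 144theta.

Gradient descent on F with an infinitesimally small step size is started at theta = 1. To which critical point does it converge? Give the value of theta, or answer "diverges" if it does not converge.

F'(theta) = 12(theta - 4)(theta - 3), so F'(1) = 72.
Gradient descent moves in the -F' direction, i.e. theta is decreasing.
There is no critical point below theta=1, and F' keeps the same sign, so the iterate runs off to −∞.

diverges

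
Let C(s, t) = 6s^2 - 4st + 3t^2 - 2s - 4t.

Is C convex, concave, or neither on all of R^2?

convex

C is quadratic, so its Hessian is the constant matrix H = [[12, -4], [-4, 6]].
det(H) = 56, tr(H) = 18.
det(H) > 0 and tr(H) > 0, so H is positive definite everywhere: convex.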